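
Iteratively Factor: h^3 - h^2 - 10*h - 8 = (h - 4)*(h^2 + 3*h + 2) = (h - 4)*(h + 2)*(h + 1)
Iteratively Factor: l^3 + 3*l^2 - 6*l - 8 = (l + 1)*(l^2 + 2*l - 8) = (l + 1)*(l + 4)*(l - 2)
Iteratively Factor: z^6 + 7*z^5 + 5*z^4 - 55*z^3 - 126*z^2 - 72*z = (z)*(z^5 + 7*z^4 + 5*z^3 - 55*z^2 - 126*z - 72) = z*(z + 1)*(z^4 + 6*z^3 - z^2 - 54*z - 72) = z*(z + 1)*(z + 2)*(z^3 + 4*z^2 - 9*z - 36) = z*(z + 1)*(z + 2)*(z + 3)*(z^2 + z - 12) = z*(z - 3)*(z + 1)*(z + 2)*(z + 3)*(z + 4)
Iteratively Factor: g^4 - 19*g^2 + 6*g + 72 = (g + 4)*(g^3 - 4*g^2 - 3*g + 18) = (g + 2)*(g + 4)*(g^2 - 6*g + 9) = (g - 3)*(g + 2)*(g + 4)*(g - 3)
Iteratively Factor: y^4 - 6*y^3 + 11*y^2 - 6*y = (y - 1)*(y^3 - 5*y^2 + 6*y) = (y - 3)*(y - 1)*(y^2 - 2*y) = y*(y - 3)*(y - 1)*(y - 2)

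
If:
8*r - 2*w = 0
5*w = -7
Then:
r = -7/20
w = -7/5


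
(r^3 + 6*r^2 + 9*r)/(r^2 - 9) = r*(r + 3)/(r - 3)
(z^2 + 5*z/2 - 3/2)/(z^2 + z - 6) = (z - 1/2)/(z - 2)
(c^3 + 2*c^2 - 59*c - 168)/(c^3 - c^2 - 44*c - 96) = (c + 7)/(c + 4)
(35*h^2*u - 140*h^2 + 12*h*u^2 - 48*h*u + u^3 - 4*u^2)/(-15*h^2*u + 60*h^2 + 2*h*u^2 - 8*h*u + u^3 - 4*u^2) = (7*h + u)/(-3*h + u)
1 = 1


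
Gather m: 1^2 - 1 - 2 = -2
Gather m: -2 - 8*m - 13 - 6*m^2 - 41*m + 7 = -6*m^2 - 49*m - 8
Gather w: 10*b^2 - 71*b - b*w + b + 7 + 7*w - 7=10*b^2 - 70*b + w*(7 - b)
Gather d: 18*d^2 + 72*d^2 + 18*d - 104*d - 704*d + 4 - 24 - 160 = 90*d^2 - 790*d - 180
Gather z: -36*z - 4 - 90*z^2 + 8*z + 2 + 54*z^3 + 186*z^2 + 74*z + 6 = 54*z^3 + 96*z^2 + 46*z + 4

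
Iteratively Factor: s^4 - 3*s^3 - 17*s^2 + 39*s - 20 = (s - 1)*(s^3 - 2*s^2 - 19*s + 20) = (s - 1)^2*(s^2 - s - 20) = (s - 5)*(s - 1)^2*(s + 4)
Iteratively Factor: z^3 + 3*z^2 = (z)*(z^2 + 3*z) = z^2*(z + 3)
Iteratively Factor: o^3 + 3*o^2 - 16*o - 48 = (o - 4)*(o^2 + 7*o + 12) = (o - 4)*(o + 3)*(o + 4)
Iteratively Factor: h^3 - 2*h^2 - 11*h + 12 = (h + 3)*(h^2 - 5*h + 4) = (h - 1)*(h + 3)*(h - 4)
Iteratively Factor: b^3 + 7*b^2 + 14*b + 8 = (b + 2)*(b^2 + 5*b + 4) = (b + 1)*(b + 2)*(b + 4)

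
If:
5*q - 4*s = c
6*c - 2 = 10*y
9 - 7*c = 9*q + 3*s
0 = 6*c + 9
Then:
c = -3/2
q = 49/34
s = 37/17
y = -11/10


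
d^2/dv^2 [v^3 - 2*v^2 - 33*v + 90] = 6*v - 4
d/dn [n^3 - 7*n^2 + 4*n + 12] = 3*n^2 - 14*n + 4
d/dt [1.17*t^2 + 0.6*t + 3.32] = 2.34*t + 0.6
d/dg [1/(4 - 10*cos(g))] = -5*sin(g)/(2*(5*cos(g) - 2)^2)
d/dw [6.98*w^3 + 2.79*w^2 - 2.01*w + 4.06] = 20.94*w^2 + 5.58*w - 2.01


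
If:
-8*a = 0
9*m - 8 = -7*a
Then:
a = 0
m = 8/9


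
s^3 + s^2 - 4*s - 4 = (s - 2)*(s + 1)*(s + 2)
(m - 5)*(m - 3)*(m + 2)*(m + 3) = m^4 - 3*m^3 - 19*m^2 + 27*m + 90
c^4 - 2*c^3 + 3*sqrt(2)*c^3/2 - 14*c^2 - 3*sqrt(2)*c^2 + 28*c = c*(c - 2)*(c - 2*sqrt(2))*(c + 7*sqrt(2)/2)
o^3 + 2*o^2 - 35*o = o*(o - 5)*(o + 7)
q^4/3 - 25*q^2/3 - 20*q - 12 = (q/3 + 1)*(q - 6)*(q + 1)*(q + 2)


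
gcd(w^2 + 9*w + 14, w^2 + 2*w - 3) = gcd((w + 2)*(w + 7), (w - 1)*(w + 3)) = 1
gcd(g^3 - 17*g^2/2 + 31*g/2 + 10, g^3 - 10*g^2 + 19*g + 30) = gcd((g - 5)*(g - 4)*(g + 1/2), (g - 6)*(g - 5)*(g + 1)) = g - 5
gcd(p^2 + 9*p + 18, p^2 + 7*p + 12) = p + 3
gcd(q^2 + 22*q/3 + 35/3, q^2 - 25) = q + 5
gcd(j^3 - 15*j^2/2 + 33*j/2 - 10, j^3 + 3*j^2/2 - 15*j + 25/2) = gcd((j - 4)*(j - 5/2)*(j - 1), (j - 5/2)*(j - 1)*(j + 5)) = j^2 - 7*j/2 + 5/2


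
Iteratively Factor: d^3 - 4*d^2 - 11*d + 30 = (d - 2)*(d^2 - 2*d - 15) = (d - 2)*(d + 3)*(d - 5)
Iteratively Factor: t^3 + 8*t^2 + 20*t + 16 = (t + 2)*(t^2 + 6*t + 8) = (t + 2)*(t + 4)*(t + 2)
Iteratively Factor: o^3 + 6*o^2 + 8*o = (o + 2)*(o^2 + 4*o) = o*(o + 2)*(o + 4)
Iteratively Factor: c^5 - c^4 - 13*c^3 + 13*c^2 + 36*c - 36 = (c - 3)*(c^4 + 2*c^3 - 7*c^2 - 8*c + 12) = (c - 3)*(c - 1)*(c^3 + 3*c^2 - 4*c - 12) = (c - 3)*(c - 1)*(c + 3)*(c^2 - 4) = (c - 3)*(c - 2)*(c - 1)*(c + 3)*(c + 2)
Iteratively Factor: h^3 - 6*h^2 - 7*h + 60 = (h - 5)*(h^2 - h - 12) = (h - 5)*(h + 3)*(h - 4)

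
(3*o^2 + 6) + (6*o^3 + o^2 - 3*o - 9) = 6*o^3 + 4*o^2 - 3*o - 3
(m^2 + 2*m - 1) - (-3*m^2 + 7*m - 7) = 4*m^2 - 5*m + 6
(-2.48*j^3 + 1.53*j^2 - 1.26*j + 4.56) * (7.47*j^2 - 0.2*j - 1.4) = -18.5256*j^5 + 11.9251*j^4 - 6.2462*j^3 + 32.1732*j^2 + 0.852*j - 6.384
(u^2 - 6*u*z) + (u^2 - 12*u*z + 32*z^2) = 2*u^2 - 18*u*z + 32*z^2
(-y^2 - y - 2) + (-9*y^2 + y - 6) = -10*y^2 - 8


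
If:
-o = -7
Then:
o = 7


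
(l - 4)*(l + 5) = l^2 + l - 20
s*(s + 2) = s^2 + 2*s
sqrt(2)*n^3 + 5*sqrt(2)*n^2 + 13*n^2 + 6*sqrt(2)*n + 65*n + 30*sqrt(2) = (n + 5)*(n + 6*sqrt(2))*(sqrt(2)*n + 1)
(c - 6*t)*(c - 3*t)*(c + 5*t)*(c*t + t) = c^4*t - 4*c^3*t^2 + c^3*t - 27*c^2*t^3 - 4*c^2*t^2 + 90*c*t^4 - 27*c*t^3 + 90*t^4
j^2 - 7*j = j*(j - 7)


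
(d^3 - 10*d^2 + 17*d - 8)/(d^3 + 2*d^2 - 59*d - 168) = (d^2 - 2*d + 1)/(d^2 + 10*d + 21)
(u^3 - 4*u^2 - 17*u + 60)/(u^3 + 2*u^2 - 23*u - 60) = (u - 3)/(u + 3)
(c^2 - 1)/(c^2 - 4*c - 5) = (c - 1)/(c - 5)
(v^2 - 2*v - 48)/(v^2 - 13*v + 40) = (v + 6)/(v - 5)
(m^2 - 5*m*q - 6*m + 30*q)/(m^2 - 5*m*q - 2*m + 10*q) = (m - 6)/(m - 2)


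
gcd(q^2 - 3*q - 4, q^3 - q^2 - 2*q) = q + 1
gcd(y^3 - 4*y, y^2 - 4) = y^2 - 4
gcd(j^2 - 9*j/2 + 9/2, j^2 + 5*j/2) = 1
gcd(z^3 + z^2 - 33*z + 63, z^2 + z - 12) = z - 3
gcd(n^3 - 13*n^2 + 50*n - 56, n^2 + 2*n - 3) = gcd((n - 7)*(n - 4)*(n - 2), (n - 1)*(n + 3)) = 1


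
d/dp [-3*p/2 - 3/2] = -3/2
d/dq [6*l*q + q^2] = 6*l + 2*q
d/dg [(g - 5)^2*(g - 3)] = (g - 5)*(3*g - 11)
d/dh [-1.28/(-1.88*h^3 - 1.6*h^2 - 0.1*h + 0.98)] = (-7.2192*h^2 - 4.096*h - 0.128)/(1.88*h^3 + 1.6*h^2 + 0.1*h - 0.98)^2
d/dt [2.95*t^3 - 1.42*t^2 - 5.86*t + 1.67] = 8.85*t^2 - 2.84*t - 5.86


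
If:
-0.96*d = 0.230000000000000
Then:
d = -0.24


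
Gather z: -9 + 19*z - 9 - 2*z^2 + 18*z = -2*z^2 + 37*z - 18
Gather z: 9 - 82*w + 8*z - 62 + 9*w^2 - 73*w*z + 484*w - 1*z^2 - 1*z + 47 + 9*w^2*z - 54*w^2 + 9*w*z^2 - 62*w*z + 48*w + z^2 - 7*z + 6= -45*w^2 + 9*w*z^2 + 450*w + z*(9*w^2 - 135*w)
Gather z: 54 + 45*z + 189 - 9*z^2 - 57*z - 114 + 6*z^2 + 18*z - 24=-3*z^2 + 6*z + 105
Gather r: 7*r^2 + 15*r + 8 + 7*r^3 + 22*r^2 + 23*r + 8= 7*r^3 + 29*r^2 + 38*r + 16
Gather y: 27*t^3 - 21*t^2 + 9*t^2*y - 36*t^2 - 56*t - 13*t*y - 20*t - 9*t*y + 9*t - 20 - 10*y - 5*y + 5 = 27*t^3 - 57*t^2 - 67*t + y*(9*t^2 - 22*t - 15) - 15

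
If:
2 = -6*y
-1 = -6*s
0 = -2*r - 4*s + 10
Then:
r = 14/3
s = 1/6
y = -1/3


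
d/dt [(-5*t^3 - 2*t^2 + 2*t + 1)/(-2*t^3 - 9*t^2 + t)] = (41*t^4 - 2*t^3 + 22*t^2 + 18*t - 1)/(t^2*(4*t^4 + 36*t^3 + 77*t^2 - 18*t + 1))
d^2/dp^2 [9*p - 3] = 0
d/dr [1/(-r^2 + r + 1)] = (2*r - 1)/(-r^2 + r + 1)^2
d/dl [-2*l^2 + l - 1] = 1 - 4*l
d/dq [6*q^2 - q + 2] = 12*q - 1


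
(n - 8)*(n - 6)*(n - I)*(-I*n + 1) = -I*n^4 + 14*I*n^3 - 49*I*n^2 + 14*I*n - 48*I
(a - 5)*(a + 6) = a^2 + a - 30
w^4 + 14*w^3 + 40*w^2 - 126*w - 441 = (w - 3)*(w + 3)*(w + 7)^2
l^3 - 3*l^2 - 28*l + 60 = (l - 6)*(l - 2)*(l + 5)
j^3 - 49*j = j*(j - 7)*(j + 7)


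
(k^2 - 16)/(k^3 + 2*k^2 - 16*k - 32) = 1/(k + 2)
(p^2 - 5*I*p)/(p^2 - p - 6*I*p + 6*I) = p*(p - 5*I)/(p^2 - p - 6*I*p + 6*I)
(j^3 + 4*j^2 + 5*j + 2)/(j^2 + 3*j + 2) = j + 1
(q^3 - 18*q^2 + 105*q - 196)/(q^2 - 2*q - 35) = (q^2 - 11*q + 28)/(q + 5)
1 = 1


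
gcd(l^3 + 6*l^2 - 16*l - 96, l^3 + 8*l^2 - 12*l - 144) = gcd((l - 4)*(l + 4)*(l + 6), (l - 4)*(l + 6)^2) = l^2 + 2*l - 24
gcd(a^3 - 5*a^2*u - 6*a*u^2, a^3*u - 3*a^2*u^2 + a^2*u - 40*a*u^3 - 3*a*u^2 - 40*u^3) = 1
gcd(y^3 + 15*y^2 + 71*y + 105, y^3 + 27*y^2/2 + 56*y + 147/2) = y^2 + 10*y + 21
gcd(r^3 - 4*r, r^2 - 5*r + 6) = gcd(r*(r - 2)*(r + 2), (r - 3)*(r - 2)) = r - 2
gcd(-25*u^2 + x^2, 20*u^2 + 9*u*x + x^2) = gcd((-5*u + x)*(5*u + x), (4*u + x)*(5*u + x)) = 5*u + x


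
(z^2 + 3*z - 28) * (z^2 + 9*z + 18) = z^4 + 12*z^3 + 17*z^2 - 198*z - 504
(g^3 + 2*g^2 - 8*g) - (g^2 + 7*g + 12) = g^3 + g^2 - 15*g - 12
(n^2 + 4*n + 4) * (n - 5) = n^3 - n^2 - 16*n - 20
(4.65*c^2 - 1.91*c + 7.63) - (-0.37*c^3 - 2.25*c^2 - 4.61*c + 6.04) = 0.37*c^3 + 6.9*c^2 + 2.7*c + 1.59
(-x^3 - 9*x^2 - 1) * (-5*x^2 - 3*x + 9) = 5*x^5 + 48*x^4 + 18*x^3 - 76*x^2 + 3*x - 9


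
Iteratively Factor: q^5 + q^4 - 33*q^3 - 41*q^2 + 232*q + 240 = (q + 1)*(q^4 - 33*q^2 - 8*q + 240) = (q - 3)*(q + 1)*(q^3 + 3*q^2 - 24*q - 80) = (q - 5)*(q - 3)*(q + 1)*(q^2 + 8*q + 16) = (q - 5)*(q - 3)*(q + 1)*(q + 4)*(q + 4)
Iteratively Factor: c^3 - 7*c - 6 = (c + 2)*(c^2 - 2*c - 3) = (c - 3)*(c + 2)*(c + 1)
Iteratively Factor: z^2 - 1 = (z + 1)*(z - 1)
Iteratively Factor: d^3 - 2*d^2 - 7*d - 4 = (d + 1)*(d^2 - 3*d - 4) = (d + 1)^2*(d - 4)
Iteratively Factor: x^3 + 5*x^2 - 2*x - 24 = (x - 2)*(x^2 + 7*x + 12) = (x - 2)*(x + 4)*(x + 3)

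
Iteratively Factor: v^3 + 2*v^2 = (v)*(v^2 + 2*v) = v*(v + 2)*(v)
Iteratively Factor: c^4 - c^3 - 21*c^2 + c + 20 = (c - 1)*(c^3 - 21*c - 20) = (c - 1)*(c + 1)*(c^2 - c - 20) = (c - 5)*(c - 1)*(c + 1)*(c + 4)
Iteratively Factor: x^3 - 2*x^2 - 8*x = (x - 4)*(x^2 + 2*x) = x*(x - 4)*(x + 2)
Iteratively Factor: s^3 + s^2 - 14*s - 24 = (s - 4)*(s^2 + 5*s + 6) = (s - 4)*(s + 2)*(s + 3)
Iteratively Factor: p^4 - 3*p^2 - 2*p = (p + 1)*(p^3 - p^2 - 2*p) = p*(p + 1)*(p^2 - p - 2) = p*(p - 2)*(p + 1)*(p + 1)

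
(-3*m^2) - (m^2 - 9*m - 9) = -4*m^2 + 9*m + 9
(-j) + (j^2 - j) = j^2 - 2*j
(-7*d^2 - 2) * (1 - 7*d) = 49*d^3 - 7*d^2 + 14*d - 2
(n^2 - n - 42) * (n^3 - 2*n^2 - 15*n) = n^5 - 3*n^4 - 55*n^3 + 99*n^2 + 630*n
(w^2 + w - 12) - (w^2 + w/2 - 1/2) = w/2 - 23/2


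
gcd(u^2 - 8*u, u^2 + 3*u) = u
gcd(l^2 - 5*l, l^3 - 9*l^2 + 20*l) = l^2 - 5*l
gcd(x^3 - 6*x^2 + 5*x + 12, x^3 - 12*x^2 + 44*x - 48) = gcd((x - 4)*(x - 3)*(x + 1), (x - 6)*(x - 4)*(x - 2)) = x - 4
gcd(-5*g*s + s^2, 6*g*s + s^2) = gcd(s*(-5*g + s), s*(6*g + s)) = s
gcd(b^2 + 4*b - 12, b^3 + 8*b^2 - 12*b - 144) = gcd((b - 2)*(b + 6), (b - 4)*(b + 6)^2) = b + 6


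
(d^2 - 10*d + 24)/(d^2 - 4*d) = (d - 6)/d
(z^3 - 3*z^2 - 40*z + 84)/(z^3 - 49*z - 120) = (-z^3 + 3*z^2 + 40*z - 84)/(-z^3 + 49*z + 120)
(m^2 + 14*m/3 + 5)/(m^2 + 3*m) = (m + 5/3)/m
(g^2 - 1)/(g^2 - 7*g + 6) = (g + 1)/(g - 6)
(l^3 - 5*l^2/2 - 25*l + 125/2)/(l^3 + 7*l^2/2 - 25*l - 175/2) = (2*l - 5)/(2*l + 7)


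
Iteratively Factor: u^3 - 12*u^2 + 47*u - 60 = (u - 5)*(u^2 - 7*u + 12) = (u - 5)*(u - 4)*(u - 3)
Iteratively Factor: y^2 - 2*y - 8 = (y + 2)*(y - 4)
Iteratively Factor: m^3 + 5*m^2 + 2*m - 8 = (m + 2)*(m^2 + 3*m - 4) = (m + 2)*(m + 4)*(m - 1)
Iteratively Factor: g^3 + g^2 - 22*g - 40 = (g + 2)*(g^2 - g - 20) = (g + 2)*(g + 4)*(g - 5)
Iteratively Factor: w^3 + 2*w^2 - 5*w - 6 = (w + 3)*(w^2 - w - 2) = (w + 1)*(w + 3)*(w - 2)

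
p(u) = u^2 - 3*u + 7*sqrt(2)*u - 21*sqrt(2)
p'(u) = 2*u - 3 + 7*sqrt(2)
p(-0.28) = -31.55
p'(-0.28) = 6.34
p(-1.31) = -37.02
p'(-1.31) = 4.28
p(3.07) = 0.91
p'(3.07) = 13.04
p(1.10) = -20.90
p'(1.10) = 9.10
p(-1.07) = -35.94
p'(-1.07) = 4.76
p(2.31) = -8.42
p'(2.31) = 11.52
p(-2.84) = -41.23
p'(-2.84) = 1.22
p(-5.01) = -39.16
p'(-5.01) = -3.12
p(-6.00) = -35.10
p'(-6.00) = -5.10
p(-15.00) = 91.81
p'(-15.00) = -23.10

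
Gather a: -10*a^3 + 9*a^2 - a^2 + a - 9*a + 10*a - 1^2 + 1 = -10*a^3 + 8*a^2 + 2*a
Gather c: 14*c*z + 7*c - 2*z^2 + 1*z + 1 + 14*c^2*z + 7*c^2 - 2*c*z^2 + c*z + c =c^2*(14*z + 7) + c*(-2*z^2 + 15*z + 8) - 2*z^2 + z + 1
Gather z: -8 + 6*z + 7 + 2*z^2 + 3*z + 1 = 2*z^2 + 9*z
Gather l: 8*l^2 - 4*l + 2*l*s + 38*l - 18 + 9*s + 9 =8*l^2 + l*(2*s + 34) + 9*s - 9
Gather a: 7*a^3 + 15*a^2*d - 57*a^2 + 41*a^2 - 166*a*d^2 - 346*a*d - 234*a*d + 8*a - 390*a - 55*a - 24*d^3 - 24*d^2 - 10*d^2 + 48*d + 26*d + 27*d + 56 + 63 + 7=7*a^3 + a^2*(15*d - 16) + a*(-166*d^2 - 580*d - 437) - 24*d^3 - 34*d^2 + 101*d + 126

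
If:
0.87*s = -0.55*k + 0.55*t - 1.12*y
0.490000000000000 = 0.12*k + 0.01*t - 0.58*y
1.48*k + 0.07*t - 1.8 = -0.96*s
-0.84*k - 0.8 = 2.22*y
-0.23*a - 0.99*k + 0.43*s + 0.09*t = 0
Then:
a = -2.26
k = 0.82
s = 0.59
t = 0.38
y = -0.67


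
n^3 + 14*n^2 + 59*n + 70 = (n + 2)*(n + 5)*(n + 7)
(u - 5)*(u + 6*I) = u^2 - 5*u + 6*I*u - 30*I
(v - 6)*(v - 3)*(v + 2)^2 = v^4 - 5*v^3 - 14*v^2 + 36*v + 72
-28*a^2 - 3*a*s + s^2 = (-7*a + s)*(4*a + s)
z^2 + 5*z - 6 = (z - 1)*(z + 6)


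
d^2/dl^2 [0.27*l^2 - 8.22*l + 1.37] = 0.540000000000000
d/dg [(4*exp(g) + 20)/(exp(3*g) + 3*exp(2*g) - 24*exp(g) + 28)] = 8*(-exp(2*g) - 11*exp(g) - 37)*exp(g)/(exp(5*g) + 8*exp(4*g) - 23*exp(3*g) - 134*exp(2*g) + 476*exp(g) - 392)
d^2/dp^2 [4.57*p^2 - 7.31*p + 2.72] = 9.14000000000000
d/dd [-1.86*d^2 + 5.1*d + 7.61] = 5.1 - 3.72*d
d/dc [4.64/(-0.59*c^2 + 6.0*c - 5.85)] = (5.4752*c - 27.84)/(0.59*c^2 - 6.0*c + 5.85)^2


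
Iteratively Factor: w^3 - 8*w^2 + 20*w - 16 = (w - 2)*(w^2 - 6*w + 8) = (w - 2)^2*(w - 4)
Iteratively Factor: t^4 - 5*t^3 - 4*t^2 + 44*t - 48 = (t - 2)*(t^3 - 3*t^2 - 10*t + 24) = (t - 2)^2*(t^2 - t - 12) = (t - 4)*(t - 2)^2*(t + 3)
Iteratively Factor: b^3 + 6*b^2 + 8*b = (b)*(b^2 + 6*b + 8) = b*(b + 2)*(b + 4)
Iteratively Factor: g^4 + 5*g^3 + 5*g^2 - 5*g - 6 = (g + 3)*(g^3 + 2*g^2 - g - 2) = (g - 1)*(g + 3)*(g^2 + 3*g + 2) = (g - 1)*(g + 1)*(g + 3)*(g + 2)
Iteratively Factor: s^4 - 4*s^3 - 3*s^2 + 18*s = (s - 3)*(s^3 - s^2 - 6*s) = (s - 3)^2*(s^2 + 2*s) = (s - 3)^2*(s + 2)*(s)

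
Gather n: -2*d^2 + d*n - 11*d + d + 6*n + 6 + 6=-2*d^2 - 10*d + n*(d + 6) + 12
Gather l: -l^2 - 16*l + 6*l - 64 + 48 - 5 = -l^2 - 10*l - 21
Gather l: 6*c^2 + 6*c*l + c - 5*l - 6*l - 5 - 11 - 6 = 6*c^2 + c + l*(6*c - 11) - 22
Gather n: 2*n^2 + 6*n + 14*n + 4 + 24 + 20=2*n^2 + 20*n + 48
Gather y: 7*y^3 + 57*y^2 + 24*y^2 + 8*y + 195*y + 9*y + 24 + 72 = 7*y^3 + 81*y^2 + 212*y + 96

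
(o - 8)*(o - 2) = o^2 - 10*o + 16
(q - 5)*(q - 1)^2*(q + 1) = q^4 - 6*q^3 + 4*q^2 + 6*q - 5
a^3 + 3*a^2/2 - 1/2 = (a - 1/2)*(a + 1)^2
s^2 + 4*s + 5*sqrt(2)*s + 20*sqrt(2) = (s + 4)*(s + 5*sqrt(2))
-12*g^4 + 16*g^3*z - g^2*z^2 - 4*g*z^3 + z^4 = (-3*g + z)*(-2*g + z)*(-g + z)*(2*g + z)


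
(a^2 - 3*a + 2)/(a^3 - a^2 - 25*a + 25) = (a - 2)/(a^2 - 25)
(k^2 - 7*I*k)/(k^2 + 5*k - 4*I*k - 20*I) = k*(k - 7*I)/(k^2 + k*(5 - 4*I) - 20*I)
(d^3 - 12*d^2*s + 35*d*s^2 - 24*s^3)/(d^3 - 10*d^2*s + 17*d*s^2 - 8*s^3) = (-d + 3*s)/(-d + s)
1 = 1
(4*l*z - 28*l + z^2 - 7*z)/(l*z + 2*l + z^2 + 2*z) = (4*l*z - 28*l + z^2 - 7*z)/(l*z + 2*l + z^2 + 2*z)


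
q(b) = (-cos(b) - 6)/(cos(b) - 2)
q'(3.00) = -0.13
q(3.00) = 1.68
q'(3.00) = -0.13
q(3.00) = 1.68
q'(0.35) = -2.44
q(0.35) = 6.54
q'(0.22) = -1.66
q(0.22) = 6.81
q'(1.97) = -1.29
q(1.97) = 2.35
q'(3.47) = 0.30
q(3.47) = 1.72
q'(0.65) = -3.34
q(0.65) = 5.64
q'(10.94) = 1.89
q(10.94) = 2.89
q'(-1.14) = 2.90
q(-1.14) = 4.06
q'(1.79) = -1.59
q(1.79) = 2.61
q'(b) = (-cos(b) - 6)*sin(b)/(cos(b) - 2)^2 + sin(b)/(cos(b) - 2) = -8*sin(b)/(cos(b) - 2)^2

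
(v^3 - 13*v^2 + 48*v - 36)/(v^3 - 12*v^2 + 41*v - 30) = (v - 6)/(v - 5)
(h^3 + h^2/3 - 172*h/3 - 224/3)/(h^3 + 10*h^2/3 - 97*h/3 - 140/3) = (h - 8)/(h - 5)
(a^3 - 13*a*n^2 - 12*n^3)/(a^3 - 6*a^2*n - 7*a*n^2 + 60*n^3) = (a + n)/(a - 5*n)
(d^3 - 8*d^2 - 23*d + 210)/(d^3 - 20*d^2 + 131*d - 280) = (d^2 - d - 30)/(d^2 - 13*d + 40)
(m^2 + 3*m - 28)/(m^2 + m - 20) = (m + 7)/(m + 5)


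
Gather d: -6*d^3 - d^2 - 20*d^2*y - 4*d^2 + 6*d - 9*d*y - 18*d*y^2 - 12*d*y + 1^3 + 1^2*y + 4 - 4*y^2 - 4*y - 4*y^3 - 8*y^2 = -6*d^3 + d^2*(-20*y - 5) + d*(-18*y^2 - 21*y + 6) - 4*y^3 - 12*y^2 - 3*y + 5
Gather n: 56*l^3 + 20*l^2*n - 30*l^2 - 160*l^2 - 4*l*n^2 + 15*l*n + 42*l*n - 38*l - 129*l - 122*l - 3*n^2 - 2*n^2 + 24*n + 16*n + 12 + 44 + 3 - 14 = 56*l^3 - 190*l^2 - 289*l + n^2*(-4*l - 5) + n*(20*l^2 + 57*l + 40) + 45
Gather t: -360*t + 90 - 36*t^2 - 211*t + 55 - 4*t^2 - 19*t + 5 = -40*t^2 - 590*t + 150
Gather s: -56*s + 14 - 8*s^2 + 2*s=-8*s^2 - 54*s + 14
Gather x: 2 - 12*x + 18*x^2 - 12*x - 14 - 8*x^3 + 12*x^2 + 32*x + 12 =-8*x^3 + 30*x^2 + 8*x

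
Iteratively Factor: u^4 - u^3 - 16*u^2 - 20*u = (u)*(u^3 - u^2 - 16*u - 20) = u*(u - 5)*(u^2 + 4*u + 4) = u*(u - 5)*(u + 2)*(u + 2)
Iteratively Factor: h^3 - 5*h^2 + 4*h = (h)*(h^2 - 5*h + 4) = h*(h - 1)*(h - 4)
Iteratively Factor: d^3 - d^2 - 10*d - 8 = (d + 1)*(d^2 - 2*d - 8) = (d + 1)*(d + 2)*(d - 4)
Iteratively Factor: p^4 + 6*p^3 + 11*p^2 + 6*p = (p + 1)*(p^3 + 5*p^2 + 6*p) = (p + 1)*(p + 2)*(p^2 + 3*p) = p*(p + 1)*(p + 2)*(p + 3)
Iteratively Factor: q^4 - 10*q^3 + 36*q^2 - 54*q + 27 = (q - 3)*(q^3 - 7*q^2 + 15*q - 9) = (q - 3)^2*(q^2 - 4*q + 3) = (q - 3)^2*(q - 1)*(q - 3)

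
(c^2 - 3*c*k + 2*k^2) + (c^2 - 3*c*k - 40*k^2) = 2*c^2 - 6*c*k - 38*k^2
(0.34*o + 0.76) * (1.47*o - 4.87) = 0.4998*o^2 - 0.5386*o - 3.7012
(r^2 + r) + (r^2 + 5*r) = 2*r^2 + 6*r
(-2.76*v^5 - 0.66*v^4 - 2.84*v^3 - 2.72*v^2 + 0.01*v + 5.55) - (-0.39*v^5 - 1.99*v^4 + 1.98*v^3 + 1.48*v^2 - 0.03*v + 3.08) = -2.37*v^5 + 1.33*v^4 - 4.82*v^3 - 4.2*v^2 + 0.04*v + 2.47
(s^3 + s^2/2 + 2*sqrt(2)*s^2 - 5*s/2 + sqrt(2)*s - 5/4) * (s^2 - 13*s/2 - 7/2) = s^5 - 6*s^4 + 2*sqrt(2)*s^4 - 12*sqrt(2)*s^3 - 37*s^3/4 - 27*sqrt(2)*s^2/2 + 53*s^2/4 - 7*sqrt(2)*s/2 + 135*s/8 + 35/8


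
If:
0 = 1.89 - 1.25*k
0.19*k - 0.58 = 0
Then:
No Solution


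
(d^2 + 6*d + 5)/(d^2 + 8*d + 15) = (d + 1)/(d + 3)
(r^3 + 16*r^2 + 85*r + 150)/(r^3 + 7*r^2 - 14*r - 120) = (r + 5)/(r - 4)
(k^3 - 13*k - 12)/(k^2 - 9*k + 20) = (k^2 + 4*k + 3)/(k - 5)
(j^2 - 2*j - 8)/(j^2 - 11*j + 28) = (j + 2)/(j - 7)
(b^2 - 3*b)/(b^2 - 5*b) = (b - 3)/(b - 5)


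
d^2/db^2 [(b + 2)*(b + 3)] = 2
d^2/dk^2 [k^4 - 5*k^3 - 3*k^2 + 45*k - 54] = 12*k^2 - 30*k - 6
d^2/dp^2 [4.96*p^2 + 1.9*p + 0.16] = 9.92000000000000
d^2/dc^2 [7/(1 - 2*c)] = -56/(2*c - 1)^3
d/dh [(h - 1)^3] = 3*(h - 1)^2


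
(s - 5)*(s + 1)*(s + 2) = s^3 - 2*s^2 - 13*s - 10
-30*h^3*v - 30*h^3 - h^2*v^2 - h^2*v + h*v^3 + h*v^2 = (-6*h + v)*(5*h + v)*(h*v + h)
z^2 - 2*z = z*(z - 2)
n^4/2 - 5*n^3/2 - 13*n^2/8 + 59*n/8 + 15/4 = (n/2 + 1/4)*(n - 5)*(n - 2)*(n + 3/2)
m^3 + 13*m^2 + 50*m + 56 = (m + 2)*(m + 4)*(m + 7)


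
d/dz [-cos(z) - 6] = sin(z)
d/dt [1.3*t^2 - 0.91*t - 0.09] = 2.6*t - 0.91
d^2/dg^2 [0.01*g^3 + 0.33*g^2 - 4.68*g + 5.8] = 0.06*g + 0.66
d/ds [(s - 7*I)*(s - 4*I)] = 2*s - 11*I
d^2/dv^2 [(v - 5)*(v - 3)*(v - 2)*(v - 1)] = 12*v^2 - 66*v + 82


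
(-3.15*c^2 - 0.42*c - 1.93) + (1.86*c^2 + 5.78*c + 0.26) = -1.29*c^2 + 5.36*c - 1.67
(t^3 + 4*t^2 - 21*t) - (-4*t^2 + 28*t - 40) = t^3 + 8*t^2 - 49*t + 40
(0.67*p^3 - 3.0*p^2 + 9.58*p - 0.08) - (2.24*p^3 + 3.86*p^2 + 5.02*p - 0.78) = -1.57*p^3 - 6.86*p^2 + 4.56*p + 0.7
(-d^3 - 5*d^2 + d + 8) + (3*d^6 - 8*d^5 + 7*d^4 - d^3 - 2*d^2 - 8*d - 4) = 3*d^6 - 8*d^5 + 7*d^4 - 2*d^3 - 7*d^2 - 7*d + 4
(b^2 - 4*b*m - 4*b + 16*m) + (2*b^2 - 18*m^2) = 3*b^2 - 4*b*m - 4*b - 18*m^2 + 16*m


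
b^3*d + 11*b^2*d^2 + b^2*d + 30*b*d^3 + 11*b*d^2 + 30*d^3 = (b + 5*d)*(b + 6*d)*(b*d + d)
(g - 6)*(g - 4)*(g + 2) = g^3 - 8*g^2 + 4*g + 48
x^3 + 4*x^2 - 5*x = x*(x - 1)*(x + 5)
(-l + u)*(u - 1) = -l*u + l + u^2 - u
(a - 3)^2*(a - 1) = a^3 - 7*a^2 + 15*a - 9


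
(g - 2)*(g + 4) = g^2 + 2*g - 8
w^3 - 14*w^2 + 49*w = w*(w - 7)^2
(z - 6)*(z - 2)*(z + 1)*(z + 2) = z^4 - 5*z^3 - 10*z^2 + 20*z + 24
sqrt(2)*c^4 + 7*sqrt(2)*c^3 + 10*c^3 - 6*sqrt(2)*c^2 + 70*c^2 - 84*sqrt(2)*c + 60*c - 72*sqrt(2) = (c + 6)*(c - sqrt(2))*(c + 6*sqrt(2))*(sqrt(2)*c + sqrt(2))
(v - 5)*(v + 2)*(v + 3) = v^3 - 19*v - 30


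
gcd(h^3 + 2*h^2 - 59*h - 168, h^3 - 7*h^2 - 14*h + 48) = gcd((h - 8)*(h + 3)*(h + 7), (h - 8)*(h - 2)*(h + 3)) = h^2 - 5*h - 24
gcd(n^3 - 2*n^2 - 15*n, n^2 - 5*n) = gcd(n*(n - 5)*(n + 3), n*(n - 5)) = n^2 - 5*n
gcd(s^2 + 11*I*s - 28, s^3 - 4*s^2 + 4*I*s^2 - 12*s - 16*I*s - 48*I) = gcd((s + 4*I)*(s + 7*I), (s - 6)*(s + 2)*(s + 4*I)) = s + 4*I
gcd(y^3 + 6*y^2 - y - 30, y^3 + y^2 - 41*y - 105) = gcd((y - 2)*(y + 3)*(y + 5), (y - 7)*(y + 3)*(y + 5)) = y^2 + 8*y + 15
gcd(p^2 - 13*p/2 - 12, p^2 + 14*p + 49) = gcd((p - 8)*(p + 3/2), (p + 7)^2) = 1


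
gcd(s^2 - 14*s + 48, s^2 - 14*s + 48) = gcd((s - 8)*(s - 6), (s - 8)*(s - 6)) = s^2 - 14*s + 48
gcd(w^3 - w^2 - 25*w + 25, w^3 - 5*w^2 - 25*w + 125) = w^2 - 25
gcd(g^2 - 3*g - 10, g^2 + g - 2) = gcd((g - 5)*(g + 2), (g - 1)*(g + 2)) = g + 2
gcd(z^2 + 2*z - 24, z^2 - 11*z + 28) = z - 4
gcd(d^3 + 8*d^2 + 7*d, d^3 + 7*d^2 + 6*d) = d^2 + d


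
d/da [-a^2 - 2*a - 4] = -2*a - 2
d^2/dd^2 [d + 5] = 0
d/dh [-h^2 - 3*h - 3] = -2*h - 3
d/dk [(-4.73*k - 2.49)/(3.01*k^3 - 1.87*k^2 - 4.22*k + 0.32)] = (28.4746*k^3 + 13.6396*k^2 - 9.3126*k - 12.0214)/(9.0601*k^6 - 11.2574*k^5 - 21.9075*k^4 + 17.7092*k^3 + 16.6116*k^2 - 2.7008*k + 0.1024)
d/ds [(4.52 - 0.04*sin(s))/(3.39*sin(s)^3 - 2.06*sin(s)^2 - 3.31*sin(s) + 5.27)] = (0.2712*sin(s)^3 - 46.0508*sin(s)^2 + 18.6224*sin(s) + 14.7504)*cos(s)/(11.4921*sin(s)^6 - 13.9668*sin(s)^5 - 18.1982*sin(s)^4 + 49.3678*sin(s)^3 - 10.7563*sin(s)^2 - 34.8874*sin(s) + 27.7729)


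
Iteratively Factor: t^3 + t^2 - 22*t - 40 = (t - 5)*(t^2 + 6*t + 8) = (t - 5)*(t + 4)*(t + 2)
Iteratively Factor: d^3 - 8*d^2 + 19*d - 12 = (d - 4)*(d^2 - 4*d + 3) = (d - 4)*(d - 3)*(d - 1)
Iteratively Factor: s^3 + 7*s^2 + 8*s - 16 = (s + 4)*(s^2 + 3*s - 4) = (s - 1)*(s + 4)*(s + 4)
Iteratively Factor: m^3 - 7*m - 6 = (m - 3)*(m^2 + 3*m + 2) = (m - 3)*(m + 1)*(m + 2)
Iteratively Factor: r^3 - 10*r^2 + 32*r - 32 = (r - 2)*(r^2 - 8*r + 16) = (r - 4)*(r - 2)*(r - 4)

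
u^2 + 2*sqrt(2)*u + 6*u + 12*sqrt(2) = (u + 6)*(u + 2*sqrt(2))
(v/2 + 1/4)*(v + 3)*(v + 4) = v^3/2 + 15*v^2/4 + 31*v/4 + 3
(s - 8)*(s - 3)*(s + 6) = s^3 - 5*s^2 - 42*s + 144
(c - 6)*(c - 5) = c^2 - 11*c + 30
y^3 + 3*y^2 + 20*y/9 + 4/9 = (y + 1/3)*(y + 2/3)*(y + 2)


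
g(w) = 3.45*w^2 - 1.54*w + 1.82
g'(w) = 6.9*w - 1.54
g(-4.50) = 78.61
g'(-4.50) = -32.59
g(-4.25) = 70.68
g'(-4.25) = -30.86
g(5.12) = 84.37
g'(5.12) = 33.79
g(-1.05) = 7.24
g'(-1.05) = -8.78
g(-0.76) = 4.98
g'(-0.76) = -6.78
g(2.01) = 12.66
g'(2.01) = 12.33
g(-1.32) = 9.86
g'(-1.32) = -10.65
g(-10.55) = 402.06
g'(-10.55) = -74.34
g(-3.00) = 37.49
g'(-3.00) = -22.24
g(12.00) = 480.14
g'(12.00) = 81.26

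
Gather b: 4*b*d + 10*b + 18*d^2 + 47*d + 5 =b*(4*d + 10) + 18*d^2 + 47*d + 5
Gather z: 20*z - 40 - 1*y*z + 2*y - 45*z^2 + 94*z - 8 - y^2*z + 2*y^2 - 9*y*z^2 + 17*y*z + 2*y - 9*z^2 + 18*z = 2*y^2 + 4*y + z^2*(-9*y - 54) + z*(-y^2 + 16*y + 132) - 48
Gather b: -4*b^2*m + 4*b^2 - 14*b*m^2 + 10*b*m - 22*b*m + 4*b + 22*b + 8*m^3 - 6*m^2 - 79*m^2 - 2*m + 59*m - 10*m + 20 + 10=b^2*(4 - 4*m) + b*(-14*m^2 - 12*m + 26) + 8*m^3 - 85*m^2 + 47*m + 30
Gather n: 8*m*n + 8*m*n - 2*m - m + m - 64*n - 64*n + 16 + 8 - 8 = -2*m + n*(16*m - 128) + 16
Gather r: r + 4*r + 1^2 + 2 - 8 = 5*r - 5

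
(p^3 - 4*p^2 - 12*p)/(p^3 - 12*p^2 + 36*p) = (p + 2)/(p - 6)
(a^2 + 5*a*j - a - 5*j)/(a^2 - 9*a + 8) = (a + 5*j)/(a - 8)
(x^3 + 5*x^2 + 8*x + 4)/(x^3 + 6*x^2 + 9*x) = (x^3 + 5*x^2 + 8*x + 4)/(x*(x^2 + 6*x + 9))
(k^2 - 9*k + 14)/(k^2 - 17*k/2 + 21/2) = 2*(k - 2)/(2*k - 3)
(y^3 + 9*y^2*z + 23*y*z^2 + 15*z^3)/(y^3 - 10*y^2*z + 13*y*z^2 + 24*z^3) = (y^2 + 8*y*z + 15*z^2)/(y^2 - 11*y*z + 24*z^2)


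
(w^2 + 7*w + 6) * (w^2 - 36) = w^4 + 7*w^3 - 30*w^2 - 252*w - 216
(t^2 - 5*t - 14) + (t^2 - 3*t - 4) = 2*t^2 - 8*t - 18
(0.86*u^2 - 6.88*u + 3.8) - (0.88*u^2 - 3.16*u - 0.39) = -0.02*u^2 - 3.72*u + 4.19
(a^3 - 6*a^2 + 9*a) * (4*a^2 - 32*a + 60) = 4*a^5 - 56*a^4 + 288*a^3 - 648*a^2 + 540*a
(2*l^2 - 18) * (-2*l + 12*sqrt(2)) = -4*l^3 + 24*sqrt(2)*l^2 + 36*l - 216*sqrt(2)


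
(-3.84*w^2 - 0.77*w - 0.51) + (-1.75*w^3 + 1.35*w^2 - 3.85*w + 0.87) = -1.75*w^3 - 2.49*w^2 - 4.62*w + 0.36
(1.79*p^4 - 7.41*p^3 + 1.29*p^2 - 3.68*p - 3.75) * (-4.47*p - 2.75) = -8.0013*p^5 + 28.2002*p^4 + 14.6112*p^3 + 12.9021*p^2 + 26.8825*p + 10.3125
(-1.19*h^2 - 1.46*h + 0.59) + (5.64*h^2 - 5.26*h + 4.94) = 4.45*h^2 - 6.72*h + 5.53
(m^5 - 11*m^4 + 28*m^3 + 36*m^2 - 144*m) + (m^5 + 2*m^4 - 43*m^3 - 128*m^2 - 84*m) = 2*m^5 - 9*m^4 - 15*m^3 - 92*m^2 - 228*m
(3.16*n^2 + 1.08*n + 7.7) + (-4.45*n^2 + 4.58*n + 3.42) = -1.29*n^2 + 5.66*n + 11.12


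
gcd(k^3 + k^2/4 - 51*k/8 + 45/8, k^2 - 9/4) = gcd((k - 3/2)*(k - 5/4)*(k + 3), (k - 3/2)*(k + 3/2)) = k - 3/2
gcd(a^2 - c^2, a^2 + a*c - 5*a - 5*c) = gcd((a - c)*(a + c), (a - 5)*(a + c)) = a + c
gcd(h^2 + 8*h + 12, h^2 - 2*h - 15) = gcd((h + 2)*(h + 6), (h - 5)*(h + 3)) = 1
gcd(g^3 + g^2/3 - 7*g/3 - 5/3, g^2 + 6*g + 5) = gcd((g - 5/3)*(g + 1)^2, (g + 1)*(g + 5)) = g + 1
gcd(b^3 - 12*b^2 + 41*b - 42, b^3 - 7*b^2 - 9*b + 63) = b^2 - 10*b + 21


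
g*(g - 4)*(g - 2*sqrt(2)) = g^3 - 4*g^2 - 2*sqrt(2)*g^2 + 8*sqrt(2)*g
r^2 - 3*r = r*(r - 3)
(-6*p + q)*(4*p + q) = -24*p^2 - 2*p*q + q^2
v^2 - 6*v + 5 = (v - 5)*(v - 1)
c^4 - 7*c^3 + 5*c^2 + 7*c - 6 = (c - 6)*(c - 1)^2*(c + 1)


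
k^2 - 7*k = k*(k - 7)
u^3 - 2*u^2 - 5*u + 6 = (u - 3)*(u - 1)*(u + 2)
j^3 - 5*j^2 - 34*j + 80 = (j - 8)*(j - 2)*(j + 5)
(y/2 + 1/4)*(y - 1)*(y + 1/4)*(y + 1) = y^4/2 + 3*y^3/8 - 7*y^2/16 - 3*y/8 - 1/16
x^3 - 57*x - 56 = (x - 8)*(x + 1)*(x + 7)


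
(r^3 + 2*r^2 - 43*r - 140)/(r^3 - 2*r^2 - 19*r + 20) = (r^2 - 2*r - 35)/(r^2 - 6*r + 5)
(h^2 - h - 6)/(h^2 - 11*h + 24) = (h + 2)/(h - 8)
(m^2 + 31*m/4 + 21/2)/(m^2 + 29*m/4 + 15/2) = (4*m + 7)/(4*m + 5)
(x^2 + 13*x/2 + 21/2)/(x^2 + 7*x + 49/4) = 2*(x + 3)/(2*x + 7)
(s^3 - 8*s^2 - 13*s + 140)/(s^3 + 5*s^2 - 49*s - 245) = (s^2 - s - 20)/(s^2 + 12*s + 35)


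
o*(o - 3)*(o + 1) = o^3 - 2*o^2 - 3*o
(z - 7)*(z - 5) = z^2 - 12*z + 35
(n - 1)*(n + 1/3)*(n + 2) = n^3 + 4*n^2/3 - 5*n/3 - 2/3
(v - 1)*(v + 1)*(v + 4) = v^3 + 4*v^2 - v - 4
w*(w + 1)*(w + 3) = w^3 + 4*w^2 + 3*w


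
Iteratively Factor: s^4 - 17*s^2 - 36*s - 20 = (s + 1)*(s^3 - s^2 - 16*s - 20) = (s + 1)*(s + 2)*(s^2 - 3*s - 10) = (s - 5)*(s + 1)*(s + 2)*(s + 2)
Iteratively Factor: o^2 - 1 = (o - 1)*(o + 1)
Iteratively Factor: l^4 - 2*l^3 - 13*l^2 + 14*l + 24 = (l - 4)*(l^3 + 2*l^2 - 5*l - 6) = (l - 4)*(l - 2)*(l^2 + 4*l + 3) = (l - 4)*(l - 2)*(l + 1)*(l + 3)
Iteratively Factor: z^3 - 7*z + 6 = (z + 3)*(z^2 - 3*z + 2) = (z - 1)*(z + 3)*(z - 2)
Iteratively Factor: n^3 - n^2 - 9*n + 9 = (n + 3)*(n^2 - 4*n + 3) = (n - 3)*(n + 3)*(n - 1)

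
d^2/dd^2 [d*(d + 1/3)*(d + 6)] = 6*d + 38/3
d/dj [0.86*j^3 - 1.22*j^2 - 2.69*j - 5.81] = 2.58*j^2 - 2.44*j - 2.69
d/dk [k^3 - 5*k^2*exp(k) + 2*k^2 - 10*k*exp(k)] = -5*k^2*exp(k) + 3*k^2 - 20*k*exp(k) + 4*k - 10*exp(k)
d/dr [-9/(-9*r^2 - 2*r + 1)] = 18*(-9*r - 1)/(9*r^2 + 2*r - 1)^2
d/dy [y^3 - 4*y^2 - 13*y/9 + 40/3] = 3*y^2 - 8*y - 13/9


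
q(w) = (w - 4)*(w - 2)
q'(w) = 2*w - 6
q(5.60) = 5.76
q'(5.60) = 5.20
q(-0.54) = 11.53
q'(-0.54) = -7.08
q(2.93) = -1.00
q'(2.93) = -0.14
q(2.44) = -0.69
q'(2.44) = -1.12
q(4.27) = 0.61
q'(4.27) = 2.54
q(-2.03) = 24.30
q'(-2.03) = -10.06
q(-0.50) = 11.25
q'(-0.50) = -7.00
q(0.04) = 7.76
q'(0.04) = -5.92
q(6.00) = 8.00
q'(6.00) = 6.00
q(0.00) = 8.00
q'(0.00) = -6.00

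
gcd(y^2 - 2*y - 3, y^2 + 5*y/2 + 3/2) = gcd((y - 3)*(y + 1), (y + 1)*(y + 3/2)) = y + 1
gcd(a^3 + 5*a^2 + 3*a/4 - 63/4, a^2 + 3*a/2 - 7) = a + 7/2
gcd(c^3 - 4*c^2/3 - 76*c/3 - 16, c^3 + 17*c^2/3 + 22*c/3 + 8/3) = c^2 + 14*c/3 + 8/3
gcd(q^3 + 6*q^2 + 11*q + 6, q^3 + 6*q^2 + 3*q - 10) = q + 2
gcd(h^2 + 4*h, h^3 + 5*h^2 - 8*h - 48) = h + 4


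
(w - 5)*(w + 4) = w^2 - w - 20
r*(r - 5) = r^2 - 5*r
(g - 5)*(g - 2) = g^2 - 7*g + 10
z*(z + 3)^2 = z^3 + 6*z^2 + 9*z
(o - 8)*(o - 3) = o^2 - 11*o + 24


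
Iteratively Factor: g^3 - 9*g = (g + 3)*(g^2 - 3*g) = (g - 3)*(g + 3)*(g)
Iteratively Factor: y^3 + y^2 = (y + 1)*(y^2) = y*(y + 1)*(y)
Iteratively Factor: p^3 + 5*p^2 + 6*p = (p)*(p^2 + 5*p + 6) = p*(p + 2)*(p + 3)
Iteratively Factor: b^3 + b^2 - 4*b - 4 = (b + 2)*(b^2 - b - 2) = (b - 2)*(b + 2)*(b + 1)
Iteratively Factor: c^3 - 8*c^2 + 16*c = (c - 4)*(c^2 - 4*c) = (c - 4)^2*(c)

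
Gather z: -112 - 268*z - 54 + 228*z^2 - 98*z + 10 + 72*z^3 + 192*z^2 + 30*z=72*z^3 + 420*z^2 - 336*z - 156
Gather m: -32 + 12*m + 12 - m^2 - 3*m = -m^2 + 9*m - 20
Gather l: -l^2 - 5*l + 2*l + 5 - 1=-l^2 - 3*l + 4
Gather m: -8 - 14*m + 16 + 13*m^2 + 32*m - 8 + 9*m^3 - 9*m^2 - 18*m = 9*m^3 + 4*m^2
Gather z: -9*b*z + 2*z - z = z*(1 - 9*b)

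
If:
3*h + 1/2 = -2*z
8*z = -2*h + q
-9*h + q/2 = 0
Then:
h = -1/14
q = -9/7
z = -1/7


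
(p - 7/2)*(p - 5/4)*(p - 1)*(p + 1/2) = p^4 - 21*p^3/4 + 25*p^2/4 + 3*p/16 - 35/16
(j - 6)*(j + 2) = j^2 - 4*j - 12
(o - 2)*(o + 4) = o^2 + 2*o - 8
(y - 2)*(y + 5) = y^2 + 3*y - 10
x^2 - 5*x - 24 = (x - 8)*(x + 3)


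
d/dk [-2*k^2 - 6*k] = -4*k - 6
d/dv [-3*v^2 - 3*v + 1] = -6*v - 3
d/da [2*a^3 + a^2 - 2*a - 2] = 6*a^2 + 2*a - 2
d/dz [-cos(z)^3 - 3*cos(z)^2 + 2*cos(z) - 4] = (3*cos(z)^2 + 6*cos(z) - 2)*sin(z)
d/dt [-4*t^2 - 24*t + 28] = -8*t - 24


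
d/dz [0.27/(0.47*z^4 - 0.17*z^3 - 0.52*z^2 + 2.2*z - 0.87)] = (-0.5076*z^3 + 0.1377*z^2 + 0.2808*z - 0.594)/(-0.47*z^4 + 0.17*z^3 + 0.52*z^2 - 2.2*z + 0.87)^2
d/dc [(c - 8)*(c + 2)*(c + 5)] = 3*c^2 - 2*c - 46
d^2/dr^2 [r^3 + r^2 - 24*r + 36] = 6*r + 2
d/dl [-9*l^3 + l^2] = l*(2 - 27*l)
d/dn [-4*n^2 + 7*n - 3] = 7 - 8*n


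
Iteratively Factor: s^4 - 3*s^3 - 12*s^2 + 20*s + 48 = (s - 3)*(s^3 - 12*s - 16) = (s - 3)*(s + 2)*(s^2 - 2*s - 8) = (s - 3)*(s + 2)^2*(s - 4)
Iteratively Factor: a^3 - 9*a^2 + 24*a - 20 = (a - 5)*(a^2 - 4*a + 4) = (a - 5)*(a - 2)*(a - 2)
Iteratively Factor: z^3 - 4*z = (z)*(z^2 - 4) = z*(z + 2)*(z - 2)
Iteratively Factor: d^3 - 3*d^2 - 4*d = (d - 4)*(d^2 + d) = d*(d - 4)*(d + 1)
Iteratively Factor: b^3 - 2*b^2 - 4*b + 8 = (b - 2)*(b^2 - 4) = (b - 2)^2*(b + 2)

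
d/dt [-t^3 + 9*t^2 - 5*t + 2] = -3*t^2 + 18*t - 5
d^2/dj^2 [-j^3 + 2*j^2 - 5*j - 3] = 4 - 6*j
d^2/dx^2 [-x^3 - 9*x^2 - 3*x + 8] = -6*x - 18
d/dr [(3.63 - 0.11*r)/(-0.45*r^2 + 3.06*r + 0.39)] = (-0.0495*r^2 + 3.267*r - 11.1507)/(0.2025*r^4 - 2.754*r^3 + 9.0126*r^2 + 2.3868*r + 0.1521)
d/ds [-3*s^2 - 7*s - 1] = -6*s - 7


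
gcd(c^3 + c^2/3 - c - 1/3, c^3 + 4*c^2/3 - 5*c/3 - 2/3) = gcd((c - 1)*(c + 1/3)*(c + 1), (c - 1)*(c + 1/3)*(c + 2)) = c^2 - 2*c/3 - 1/3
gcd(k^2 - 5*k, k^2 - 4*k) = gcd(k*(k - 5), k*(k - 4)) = k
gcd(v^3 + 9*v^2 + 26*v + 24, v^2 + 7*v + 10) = v + 2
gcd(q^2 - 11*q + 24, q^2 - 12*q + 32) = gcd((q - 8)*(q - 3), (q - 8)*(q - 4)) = q - 8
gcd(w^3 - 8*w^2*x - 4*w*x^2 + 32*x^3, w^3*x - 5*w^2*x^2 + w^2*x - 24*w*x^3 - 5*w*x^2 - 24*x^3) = -w + 8*x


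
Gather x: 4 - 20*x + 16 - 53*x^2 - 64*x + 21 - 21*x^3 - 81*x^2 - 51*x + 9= -21*x^3 - 134*x^2 - 135*x + 50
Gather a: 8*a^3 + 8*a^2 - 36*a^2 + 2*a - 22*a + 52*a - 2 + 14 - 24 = 8*a^3 - 28*a^2 + 32*a - 12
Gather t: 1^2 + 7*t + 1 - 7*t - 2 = 0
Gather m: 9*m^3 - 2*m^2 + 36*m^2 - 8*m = 9*m^3 + 34*m^2 - 8*m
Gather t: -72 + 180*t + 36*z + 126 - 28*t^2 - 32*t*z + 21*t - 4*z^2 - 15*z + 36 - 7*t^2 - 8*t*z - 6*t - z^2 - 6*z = -35*t^2 + t*(195 - 40*z) - 5*z^2 + 15*z + 90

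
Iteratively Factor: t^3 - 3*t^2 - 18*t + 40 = (t - 5)*(t^2 + 2*t - 8) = (t - 5)*(t - 2)*(t + 4)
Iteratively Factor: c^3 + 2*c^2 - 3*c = (c + 3)*(c^2 - c) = (c - 1)*(c + 3)*(c)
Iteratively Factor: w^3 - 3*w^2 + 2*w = (w - 2)*(w^2 - w) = w*(w - 2)*(w - 1)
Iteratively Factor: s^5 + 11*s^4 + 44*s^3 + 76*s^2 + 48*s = (s + 2)*(s^4 + 9*s^3 + 26*s^2 + 24*s) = s*(s + 2)*(s^3 + 9*s^2 + 26*s + 24) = s*(s + 2)*(s + 4)*(s^2 + 5*s + 6) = s*(s + 2)*(s + 3)*(s + 4)*(s + 2)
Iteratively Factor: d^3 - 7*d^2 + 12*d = (d - 4)*(d^2 - 3*d) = (d - 4)*(d - 3)*(d)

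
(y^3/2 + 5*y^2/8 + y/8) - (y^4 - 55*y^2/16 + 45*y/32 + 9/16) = -y^4 + y^3/2 + 65*y^2/16 - 41*y/32 - 9/16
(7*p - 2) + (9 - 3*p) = 4*p + 7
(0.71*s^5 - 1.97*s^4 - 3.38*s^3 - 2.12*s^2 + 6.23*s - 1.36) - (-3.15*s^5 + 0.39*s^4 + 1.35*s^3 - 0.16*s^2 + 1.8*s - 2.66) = 3.86*s^5 - 2.36*s^4 - 4.73*s^3 - 1.96*s^2 + 4.43*s + 1.3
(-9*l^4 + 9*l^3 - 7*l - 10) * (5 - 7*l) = 63*l^5 - 108*l^4 + 45*l^3 + 49*l^2 + 35*l - 50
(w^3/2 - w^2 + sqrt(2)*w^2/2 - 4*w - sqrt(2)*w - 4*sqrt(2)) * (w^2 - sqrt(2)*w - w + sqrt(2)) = w^5/2 - 3*w^4/2 - 4*w^3 + 7*w^2 + 6*w - 8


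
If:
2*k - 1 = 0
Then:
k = 1/2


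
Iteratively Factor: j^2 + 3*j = (j)*(j + 3)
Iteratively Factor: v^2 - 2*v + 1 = (v - 1)*(v - 1)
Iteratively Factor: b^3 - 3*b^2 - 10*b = (b + 2)*(b^2 - 5*b) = (b - 5)*(b + 2)*(b)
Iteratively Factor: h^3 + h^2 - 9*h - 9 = (h + 1)*(h^2 - 9) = (h + 1)*(h + 3)*(h - 3)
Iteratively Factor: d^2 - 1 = (d + 1)*(d - 1)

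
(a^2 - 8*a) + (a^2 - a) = 2*a^2 - 9*a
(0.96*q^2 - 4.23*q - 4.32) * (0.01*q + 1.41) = 0.0096*q^3 + 1.3113*q^2 - 6.0075*q - 6.0912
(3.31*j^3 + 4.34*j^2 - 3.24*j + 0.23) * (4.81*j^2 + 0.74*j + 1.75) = 15.9211*j^5 + 23.3248*j^4 - 6.5803*j^3 + 6.3037*j^2 - 5.4998*j + 0.4025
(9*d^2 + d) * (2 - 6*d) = -54*d^3 + 12*d^2 + 2*d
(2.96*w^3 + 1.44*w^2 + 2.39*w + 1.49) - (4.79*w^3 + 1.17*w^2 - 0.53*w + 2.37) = -1.83*w^3 + 0.27*w^2 + 2.92*w - 0.88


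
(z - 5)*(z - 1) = z^2 - 6*z + 5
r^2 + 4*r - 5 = (r - 1)*(r + 5)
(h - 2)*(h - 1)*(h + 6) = h^3 + 3*h^2 - 16*h + 12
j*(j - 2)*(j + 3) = j^3 + j^2 - 6*j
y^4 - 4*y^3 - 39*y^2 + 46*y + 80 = (y - 8)*(y - 2)*(y + 1)*(y + 5)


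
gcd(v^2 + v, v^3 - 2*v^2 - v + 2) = v + 1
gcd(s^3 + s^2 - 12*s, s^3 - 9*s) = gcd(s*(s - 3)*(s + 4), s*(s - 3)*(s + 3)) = s^2 - 3*s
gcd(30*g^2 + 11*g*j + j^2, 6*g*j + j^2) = 6*g + j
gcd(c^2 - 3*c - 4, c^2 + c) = c + 1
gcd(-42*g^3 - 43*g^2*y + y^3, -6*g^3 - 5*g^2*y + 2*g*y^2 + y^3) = g + y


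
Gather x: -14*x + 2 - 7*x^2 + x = -7*x^2 - 13*x + 2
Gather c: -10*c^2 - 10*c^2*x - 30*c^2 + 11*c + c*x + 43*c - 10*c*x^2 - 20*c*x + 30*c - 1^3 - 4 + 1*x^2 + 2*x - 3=c^2*(-10*x - 40) + c*(-10*x^2 - 19*x + 84) + x^2 + 2*x - 8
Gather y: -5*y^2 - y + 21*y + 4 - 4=-5*y^2 + 20*y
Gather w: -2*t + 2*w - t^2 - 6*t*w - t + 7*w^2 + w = -t^2 - 3*t + 7*w^2 + w*(3 - 6*t)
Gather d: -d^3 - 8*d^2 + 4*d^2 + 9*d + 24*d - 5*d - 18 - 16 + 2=-d^3 - 4*d^2 + 28*d - 32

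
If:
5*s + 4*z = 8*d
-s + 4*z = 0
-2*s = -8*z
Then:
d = 3*z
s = 4*z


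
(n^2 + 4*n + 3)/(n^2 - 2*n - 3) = (n + 3)/(n - 3)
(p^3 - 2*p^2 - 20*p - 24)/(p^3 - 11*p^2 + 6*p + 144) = (p^2 + 4*p + 4)/(p^2 - 5*p - 24)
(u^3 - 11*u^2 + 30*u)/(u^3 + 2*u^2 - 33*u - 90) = u*(u - 5)/(u^2 + 8*u + 15)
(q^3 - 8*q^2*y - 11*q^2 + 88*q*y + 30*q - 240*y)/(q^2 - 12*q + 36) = (q^2 - 8*q*y - 5*q + 40*y)/(q - 6)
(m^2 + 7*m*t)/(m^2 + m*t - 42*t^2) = m/(m - 6*t)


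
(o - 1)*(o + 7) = o^2 + 6*o - 7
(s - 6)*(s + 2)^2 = s^3 - 2*s^2 - 20*s - 24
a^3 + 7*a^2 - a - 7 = (a - 1)*(a + 1)*(a + 7)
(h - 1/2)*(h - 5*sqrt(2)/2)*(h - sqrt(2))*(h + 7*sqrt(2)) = h^4 - h^3/2 + 7*sqrt(2)*h^3/2 - 44*h^2 - 7*sqrt(2)*h^2/4 + 22*h + 35*sqrt(2)*h - 35*sqrt(2)/2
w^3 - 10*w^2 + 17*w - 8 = (w - 8)*(w - 1)^2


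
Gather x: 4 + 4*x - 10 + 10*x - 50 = 14*x - 56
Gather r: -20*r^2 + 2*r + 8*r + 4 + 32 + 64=-20*r^2 + 10*r + 100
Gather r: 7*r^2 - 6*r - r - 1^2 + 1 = 7*r^2 - 7*r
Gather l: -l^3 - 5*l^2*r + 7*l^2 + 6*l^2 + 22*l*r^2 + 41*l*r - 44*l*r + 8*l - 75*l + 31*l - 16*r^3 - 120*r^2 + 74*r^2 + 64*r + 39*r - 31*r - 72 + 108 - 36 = -l^3 + l^2*(13 - 5*r) + l*(22*r^2 - 3*r - 36) - 16*r^3 - 46*r^2 + 72*r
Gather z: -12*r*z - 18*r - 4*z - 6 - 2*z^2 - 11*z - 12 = -18*r - 2*z^2 + z*(-12*r - 15) - 18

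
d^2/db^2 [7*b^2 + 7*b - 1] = 14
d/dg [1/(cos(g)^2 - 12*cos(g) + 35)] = 2*(cos(g) - 6)*sin(g)/(cos(g)^2 - 12*cos(g) + 35)^2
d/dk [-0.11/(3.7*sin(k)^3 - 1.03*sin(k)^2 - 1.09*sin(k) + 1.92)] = (1.221*sin(k)^2 - 0.2266*sin(k) - 0.1199)*cos(k)/(3.7*sin(k)^3 - 1.03*sin(k)^2 - 1.09*sin(k) + 1.92)^2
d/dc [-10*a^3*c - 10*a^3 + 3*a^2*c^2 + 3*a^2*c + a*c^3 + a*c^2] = a*(-10*a^2 + 6*a*c + 3*a + 3*c^2 + 2*c)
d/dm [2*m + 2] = 2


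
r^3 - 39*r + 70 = (r - 5)*(r - 2)*(r + 7)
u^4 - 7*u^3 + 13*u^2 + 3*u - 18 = (u - 3)^2*(u - 2)*(u + 1)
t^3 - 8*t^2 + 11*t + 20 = (t - 5)*(t - 4)*(t + 1)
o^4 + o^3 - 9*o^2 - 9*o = o*(o - 3)*(o + 1)*(o + 3)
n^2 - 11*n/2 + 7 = (n - 7/2)*(n - 2)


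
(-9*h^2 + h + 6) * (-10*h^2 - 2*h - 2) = 90*h^4 + 8*h^3 - 44*h^2 - 14*h - 12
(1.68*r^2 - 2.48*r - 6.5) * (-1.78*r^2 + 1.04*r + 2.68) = -2.9904*r^4 + 6.1616*r^3 + 13.4932*r^2 - 13.4064*r - 17.42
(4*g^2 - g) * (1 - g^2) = -4*g^4 + g^3 + 4*g^2 - g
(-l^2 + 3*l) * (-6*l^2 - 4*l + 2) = 6*l^4 - 14*l^3 - 14*l^2 + 6*l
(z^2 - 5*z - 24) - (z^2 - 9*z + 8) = 4*z - 32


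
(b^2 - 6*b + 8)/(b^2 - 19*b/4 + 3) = 4*(b - 2)/(4*b - 3)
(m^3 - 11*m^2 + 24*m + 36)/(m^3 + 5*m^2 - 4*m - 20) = (m^3 - 11*m^2 + 24*m + 36)/(m^3 + 5*m^2 - 4*m - 20)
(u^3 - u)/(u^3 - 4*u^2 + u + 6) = u*(u - 1)/(u^2 - 5*u + 6)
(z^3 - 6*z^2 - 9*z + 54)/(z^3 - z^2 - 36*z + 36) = (z^2 - 9)/(z^2 + 5*z - 6)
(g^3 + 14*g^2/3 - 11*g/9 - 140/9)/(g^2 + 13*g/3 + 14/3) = (3*g^2 + 7*g - 20)/(3*(g + 2))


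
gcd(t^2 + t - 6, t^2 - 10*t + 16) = t - 2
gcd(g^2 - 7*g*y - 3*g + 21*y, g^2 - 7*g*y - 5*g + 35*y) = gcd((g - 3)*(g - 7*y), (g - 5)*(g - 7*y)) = -g + 7*y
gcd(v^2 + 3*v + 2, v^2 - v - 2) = v + 1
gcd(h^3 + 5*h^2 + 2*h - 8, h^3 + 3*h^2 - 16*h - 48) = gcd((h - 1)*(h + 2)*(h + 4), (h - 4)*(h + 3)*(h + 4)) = h + 4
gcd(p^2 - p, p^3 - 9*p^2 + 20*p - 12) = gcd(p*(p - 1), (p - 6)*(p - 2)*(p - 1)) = p - 1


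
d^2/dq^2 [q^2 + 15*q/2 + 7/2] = 2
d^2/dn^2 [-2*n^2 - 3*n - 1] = -4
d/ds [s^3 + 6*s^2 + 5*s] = 3*s^2 + 12*s + 5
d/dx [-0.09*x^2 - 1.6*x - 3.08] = -0.18*x - 1.6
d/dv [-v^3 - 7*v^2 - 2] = v*(-3*v - 14)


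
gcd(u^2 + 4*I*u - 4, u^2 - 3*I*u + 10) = u + 2*I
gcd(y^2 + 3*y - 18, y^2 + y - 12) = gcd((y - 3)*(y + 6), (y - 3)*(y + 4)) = y - 3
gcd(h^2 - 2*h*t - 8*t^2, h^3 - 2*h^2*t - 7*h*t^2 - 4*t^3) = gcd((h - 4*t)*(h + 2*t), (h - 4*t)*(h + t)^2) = -h + 4*t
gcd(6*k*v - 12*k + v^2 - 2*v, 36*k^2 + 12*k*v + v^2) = 6*k + v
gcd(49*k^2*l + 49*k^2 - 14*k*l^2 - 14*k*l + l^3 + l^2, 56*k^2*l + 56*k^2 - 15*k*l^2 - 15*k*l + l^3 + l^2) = 7*k*l + 7*k - l^2 - l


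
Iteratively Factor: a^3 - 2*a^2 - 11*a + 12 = (a - 4)*(a^2 + 2*a - 3) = (a - 4)*(a - 1)*(a + 3)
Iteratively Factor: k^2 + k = (k)*(k + 1)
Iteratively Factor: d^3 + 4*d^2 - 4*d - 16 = (d + 2)*(d^2 + 2*d - 8) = (d + 2)*(d + 4)*(d - 2)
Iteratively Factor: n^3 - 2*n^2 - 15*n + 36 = (n - 3)*(n^2 + n - 12) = (n - 3)^2*(n + 4)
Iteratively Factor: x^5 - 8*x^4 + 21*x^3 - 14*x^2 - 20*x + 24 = (x - 2)*(x^4 - 6*x^3 + 9*x^2 + 4*x - 12) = (x - 2)^2*(x^3 - 4*x^2 + x + 6) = (x - 2)^3*(x^2 - 2*x - 3) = (x - 3)*(x - 2)^3*(x + 1)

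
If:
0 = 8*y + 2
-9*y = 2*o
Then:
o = 9/8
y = -1/4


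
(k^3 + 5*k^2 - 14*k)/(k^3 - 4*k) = (k + 7)/(k + 2)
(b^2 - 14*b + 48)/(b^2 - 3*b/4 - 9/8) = 8*(-b^2 + 14*b - 48)/(-8*b^2 + 6*b + 9)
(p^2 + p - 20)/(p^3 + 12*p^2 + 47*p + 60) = (p - 4)/(p^2 + 7*p + 12)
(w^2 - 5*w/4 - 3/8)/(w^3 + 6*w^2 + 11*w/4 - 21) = (4*w + 1)/(2*(2*w^2 + 15*w + 28))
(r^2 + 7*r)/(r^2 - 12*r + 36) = r*(r + 7)/(r^2 - 12*r + 36)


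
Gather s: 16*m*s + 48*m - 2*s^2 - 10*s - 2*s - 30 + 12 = 48*m - 2*s^2 + s*(16*m - 12) - 18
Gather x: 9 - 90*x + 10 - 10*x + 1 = 20 - 100*x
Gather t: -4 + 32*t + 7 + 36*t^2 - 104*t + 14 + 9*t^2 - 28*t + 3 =45*t^2 - 100*t + 20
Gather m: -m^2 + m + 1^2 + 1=-m^2 + m + 2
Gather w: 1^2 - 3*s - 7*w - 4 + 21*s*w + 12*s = 9*s + w*(21*s - 7) - 3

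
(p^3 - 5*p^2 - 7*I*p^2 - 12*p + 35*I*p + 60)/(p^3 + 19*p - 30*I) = (p^2 - p*(5 + 4*I) + 20*I)/(p^2 + 3*I*p + 10)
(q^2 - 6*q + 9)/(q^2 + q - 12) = (q - 3)/(q + 4)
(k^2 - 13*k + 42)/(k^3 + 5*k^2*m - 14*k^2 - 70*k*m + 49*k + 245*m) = (k - 6)/(k^2 + 5*k*m - 7*k - 35*m)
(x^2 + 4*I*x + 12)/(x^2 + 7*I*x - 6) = (x - 2*I)/(x + I)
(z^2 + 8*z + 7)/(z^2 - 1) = (z + 7)/(z - 1)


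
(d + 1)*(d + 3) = d^2 + 4*d + 3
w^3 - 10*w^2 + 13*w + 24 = (w - 8)*(w - 3)*(w + 1)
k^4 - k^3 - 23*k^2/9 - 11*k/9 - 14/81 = (k - 7/3)*(k + 1/3)^2*(k + 2/3)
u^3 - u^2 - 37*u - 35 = (u - 7)*(u + 1)*(u + 5)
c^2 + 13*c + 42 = (c + 6)*(c + 7)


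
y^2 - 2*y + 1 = (y - 1)^2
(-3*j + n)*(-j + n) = 3*j^2 - 4*j*n + n^2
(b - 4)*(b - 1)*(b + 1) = b^3 - 4*b^2 - b + 4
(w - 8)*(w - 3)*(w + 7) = w^3 - 4*w^2 - 53*w + 168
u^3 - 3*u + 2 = (u - 1)^2*(u + 2)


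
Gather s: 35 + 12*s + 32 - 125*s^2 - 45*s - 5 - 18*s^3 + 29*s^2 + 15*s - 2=-18*s^3 - 96*s^2 - 18*s + 60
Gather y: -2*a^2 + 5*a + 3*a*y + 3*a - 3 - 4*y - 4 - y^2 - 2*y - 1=-2*a^2 + 8*a - y^2 + y*(3*a - 6) - 8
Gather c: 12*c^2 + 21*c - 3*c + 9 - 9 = 12*c^2 + 18*c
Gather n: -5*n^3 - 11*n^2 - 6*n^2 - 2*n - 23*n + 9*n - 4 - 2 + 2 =-5*n^3 - 17*n^2 - 16*n - 4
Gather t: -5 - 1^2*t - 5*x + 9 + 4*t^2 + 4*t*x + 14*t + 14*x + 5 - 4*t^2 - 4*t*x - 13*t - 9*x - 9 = 0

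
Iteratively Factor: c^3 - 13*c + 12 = (c - 3)*(c^2 + 3*c - 4) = (c - 3)*(c + 4)*(c - 1)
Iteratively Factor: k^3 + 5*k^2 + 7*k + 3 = (k + 1)*(k^2 + 4*k + 3) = (k + 1)*(k + 3)*(k + 1)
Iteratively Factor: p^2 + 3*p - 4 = (p + 4)*(p - 1)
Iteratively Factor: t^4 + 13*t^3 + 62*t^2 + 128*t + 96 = (t + 3)*(t^3 + 10*t^2 + 32*t + 32) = (t + 3)*(t + 4)*(t^2 + 6*t + 8) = (t + 3)*(t + 4)^2*(t + 2)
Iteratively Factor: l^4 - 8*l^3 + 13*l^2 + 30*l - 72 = (l - 3)*(l^3 - 5*l^2 - 2*l + 24) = (l - 4)*(l - 3)*(l^2 - l - 6) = (l - 4)*(l - 3)*(l + 2)*(l - 3)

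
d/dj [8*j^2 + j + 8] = 16*j + 1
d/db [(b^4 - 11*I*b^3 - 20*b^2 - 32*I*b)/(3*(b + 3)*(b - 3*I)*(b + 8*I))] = (b^6 + b^5*(6 + 10*I) + b^4*(147 + 12*I) + b^3*(618 - 464*I) + b^2*(-640 - 2580*I) - 2880*b - 2304*I)/(3*b^6 + b^5*(18 + 30*I) + b^4*(96 + 180*I) + b^3*(414 + 990*I) + b^2*(2349 + 4320*I) + b*(10368 + 6480*I) + 15552)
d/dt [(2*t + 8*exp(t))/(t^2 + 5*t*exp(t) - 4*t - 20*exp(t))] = 2*(-(t + 4*exp(t))*(5*t*exp(t) + 2*t - 15*exp(t) - 4) + (4*exp(t) + 1)*(t^2 + 5*t*exp(t) - 4*t - 20*exp(t)))/(t^2 + 5*t*exp(t) - 4*t - 20*exp(t))^2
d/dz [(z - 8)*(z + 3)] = 2*z - 5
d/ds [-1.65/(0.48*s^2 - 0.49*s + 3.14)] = (1.584*s - 0.8085)/(0.48*s^2 - 0.49*s + 3.14)^2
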